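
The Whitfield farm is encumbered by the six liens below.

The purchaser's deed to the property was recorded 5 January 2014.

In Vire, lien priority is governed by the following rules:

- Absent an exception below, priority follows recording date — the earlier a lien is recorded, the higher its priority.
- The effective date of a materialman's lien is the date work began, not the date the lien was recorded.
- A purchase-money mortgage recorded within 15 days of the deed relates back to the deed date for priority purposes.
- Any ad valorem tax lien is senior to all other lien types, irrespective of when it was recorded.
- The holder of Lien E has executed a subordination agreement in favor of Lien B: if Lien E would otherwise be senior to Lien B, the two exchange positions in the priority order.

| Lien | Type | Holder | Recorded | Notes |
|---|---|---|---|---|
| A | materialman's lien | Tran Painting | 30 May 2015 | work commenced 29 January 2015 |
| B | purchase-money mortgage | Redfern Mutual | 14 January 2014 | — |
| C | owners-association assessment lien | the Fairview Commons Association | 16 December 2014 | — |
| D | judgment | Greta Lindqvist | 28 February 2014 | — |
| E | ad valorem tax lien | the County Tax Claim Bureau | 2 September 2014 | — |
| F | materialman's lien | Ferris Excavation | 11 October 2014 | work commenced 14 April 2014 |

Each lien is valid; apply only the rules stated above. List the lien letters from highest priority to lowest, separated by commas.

B, E, D, F, C, A

Effective dates: A is treated as recorded 29 January 2015, the work-commencement date; B's effective date is the deed date, 5 January 2014; F is treated as recorded 14 April 2014, the work-commencement date.
E is an ad valorem tax lien, so it outranks all other liens regardless of date.
Among the remaining liens, by effective date: B (5 January 2014), D (28 February 2014), F (14 April 2014), C (16 December 2014), A (29 January 2015).
E would otherwise be senior to B, so under the subordination agreement E and B exchange positions.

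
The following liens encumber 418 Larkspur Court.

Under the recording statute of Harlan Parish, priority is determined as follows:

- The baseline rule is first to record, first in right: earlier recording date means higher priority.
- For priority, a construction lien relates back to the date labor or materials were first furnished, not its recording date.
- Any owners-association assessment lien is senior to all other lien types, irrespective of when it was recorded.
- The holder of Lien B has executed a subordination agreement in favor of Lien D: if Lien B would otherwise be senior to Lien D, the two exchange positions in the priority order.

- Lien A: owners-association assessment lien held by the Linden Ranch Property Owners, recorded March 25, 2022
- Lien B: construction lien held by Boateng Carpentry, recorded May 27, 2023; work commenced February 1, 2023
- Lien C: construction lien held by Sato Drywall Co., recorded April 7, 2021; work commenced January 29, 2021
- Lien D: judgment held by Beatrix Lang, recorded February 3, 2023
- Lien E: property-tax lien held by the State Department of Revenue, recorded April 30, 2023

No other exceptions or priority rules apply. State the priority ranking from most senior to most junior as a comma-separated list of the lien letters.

A, C, D, B, E

Effective dates after the stated exceptions: B's effective date is February 1, 2023, when work began; C is treated as recorded January 29, 2021, the work-commencement date.
As an owners-association assessment lien, A is senior to every other lien.
The other liens, earliest effective date first: C (January 29, 2021), B (February 1, 2023), D (February 3, 2023), E (April 30, 2023).
B is senior to D before the subordination, so the two trade places.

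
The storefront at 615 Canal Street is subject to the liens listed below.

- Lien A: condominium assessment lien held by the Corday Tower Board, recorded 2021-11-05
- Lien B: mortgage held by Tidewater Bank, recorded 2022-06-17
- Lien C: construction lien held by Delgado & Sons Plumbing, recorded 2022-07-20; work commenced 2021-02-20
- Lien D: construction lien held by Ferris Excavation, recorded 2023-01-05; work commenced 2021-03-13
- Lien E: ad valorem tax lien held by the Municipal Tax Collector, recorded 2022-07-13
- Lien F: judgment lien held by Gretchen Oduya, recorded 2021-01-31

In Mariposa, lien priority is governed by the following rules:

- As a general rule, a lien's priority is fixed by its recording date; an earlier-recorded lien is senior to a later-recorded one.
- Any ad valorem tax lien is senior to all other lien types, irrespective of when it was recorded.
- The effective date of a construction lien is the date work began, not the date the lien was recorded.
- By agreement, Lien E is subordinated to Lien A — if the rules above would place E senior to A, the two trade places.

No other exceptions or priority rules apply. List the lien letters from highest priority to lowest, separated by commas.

A, F, C, D, E, B

Adjusting effective dates: C's effective date is 2021-02-20, when work began; D is treated as recorded 2021-03-13, the work-commencement date.
E, as an ad valorem tax lien, has superpriority and ranks first.
Remaining liens by effective date: F (2021-01-31), C (2021-02-20), D (2021-03-13), A (2021-11-05), B (2022-06-17).
E would otherwise be senior to A, so under the subordination agreement E and A exchange positions.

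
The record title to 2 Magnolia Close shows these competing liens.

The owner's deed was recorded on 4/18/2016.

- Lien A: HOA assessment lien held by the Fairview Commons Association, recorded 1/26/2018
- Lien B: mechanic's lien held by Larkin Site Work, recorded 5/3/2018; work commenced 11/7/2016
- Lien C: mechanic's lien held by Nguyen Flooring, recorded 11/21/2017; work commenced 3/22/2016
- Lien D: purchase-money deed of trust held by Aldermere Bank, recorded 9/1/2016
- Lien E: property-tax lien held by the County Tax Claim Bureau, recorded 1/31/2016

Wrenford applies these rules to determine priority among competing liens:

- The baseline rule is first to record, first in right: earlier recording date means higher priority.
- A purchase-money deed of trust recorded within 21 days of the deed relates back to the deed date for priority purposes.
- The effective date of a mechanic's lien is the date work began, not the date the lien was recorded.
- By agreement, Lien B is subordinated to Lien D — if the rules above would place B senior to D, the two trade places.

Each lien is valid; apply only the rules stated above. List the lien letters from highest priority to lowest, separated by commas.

E, C, D, B, A

Effective dates after the stated exceptions: B's effective date is 11/7/2016, when work began; C's effective date is 3/22/2016, when work began; D missed the 21-day window (136 days after the deed), so its recording date stands.
Ordering by effective date: E (1/31/2016), C (3/22/2016), D (9/1/2016), B (11/7/2016), A (1/26/2018).
B already ranks below D; the subordination has no effect.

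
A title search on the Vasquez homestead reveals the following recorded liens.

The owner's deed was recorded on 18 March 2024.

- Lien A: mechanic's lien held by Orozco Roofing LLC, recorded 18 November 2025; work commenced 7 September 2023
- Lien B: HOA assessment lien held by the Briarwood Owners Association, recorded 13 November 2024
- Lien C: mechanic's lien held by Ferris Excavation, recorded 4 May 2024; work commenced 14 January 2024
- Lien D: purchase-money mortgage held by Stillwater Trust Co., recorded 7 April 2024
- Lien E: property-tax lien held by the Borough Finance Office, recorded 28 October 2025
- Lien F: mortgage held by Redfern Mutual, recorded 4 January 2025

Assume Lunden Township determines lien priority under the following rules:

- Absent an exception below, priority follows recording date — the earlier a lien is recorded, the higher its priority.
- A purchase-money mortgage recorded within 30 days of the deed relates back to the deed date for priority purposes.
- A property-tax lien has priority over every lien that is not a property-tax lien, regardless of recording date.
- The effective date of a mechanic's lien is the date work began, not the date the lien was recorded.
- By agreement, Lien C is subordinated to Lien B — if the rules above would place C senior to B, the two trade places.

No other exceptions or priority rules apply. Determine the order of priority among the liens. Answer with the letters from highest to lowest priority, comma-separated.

Effective dates after the stated exceptions: A's effective date is 7 September 2023, when work began; C's effective date is 14 January 2024, when work began; D's effective date is the deed date, 18 March 2024.
E is a property-tax lien and takes priority over every other lien.
Among the remaining liens, by effective date: A (7 September 2023), C (14 January 2024), D (18 March 2024), B (13 November 2024), F (4 January 2025).
C would otherwise be senior to B, so under the subordination agreement C and B exchange positions.

E, A, B, D, C, F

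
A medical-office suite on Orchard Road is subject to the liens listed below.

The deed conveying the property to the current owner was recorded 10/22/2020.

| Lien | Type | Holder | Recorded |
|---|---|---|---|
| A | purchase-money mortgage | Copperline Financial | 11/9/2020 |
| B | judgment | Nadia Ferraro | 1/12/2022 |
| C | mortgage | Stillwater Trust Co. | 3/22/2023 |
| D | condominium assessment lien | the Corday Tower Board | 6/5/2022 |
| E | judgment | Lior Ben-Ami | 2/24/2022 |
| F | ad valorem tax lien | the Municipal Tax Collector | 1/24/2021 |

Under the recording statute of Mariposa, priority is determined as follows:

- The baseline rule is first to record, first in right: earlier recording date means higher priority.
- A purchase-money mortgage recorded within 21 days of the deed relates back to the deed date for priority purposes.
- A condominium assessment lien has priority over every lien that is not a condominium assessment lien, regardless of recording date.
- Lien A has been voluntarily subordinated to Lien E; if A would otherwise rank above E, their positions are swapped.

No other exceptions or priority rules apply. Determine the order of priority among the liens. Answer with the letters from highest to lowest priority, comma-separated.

Effective dates after the stated exceptions: A was recorded within the 21-day window, so its effective date is the deed date 10/22/2020.
D, as a condominium assessment lien, has superpriority and ranks first.
Ordering the rest by effective date: A (10/22/2020), F (1/24/2021), B (1/12/2022), E (2/24/2022), C (3/22/2023).
A is senior to E before the subordination, so the two trade places.

D, E, F, B, A, C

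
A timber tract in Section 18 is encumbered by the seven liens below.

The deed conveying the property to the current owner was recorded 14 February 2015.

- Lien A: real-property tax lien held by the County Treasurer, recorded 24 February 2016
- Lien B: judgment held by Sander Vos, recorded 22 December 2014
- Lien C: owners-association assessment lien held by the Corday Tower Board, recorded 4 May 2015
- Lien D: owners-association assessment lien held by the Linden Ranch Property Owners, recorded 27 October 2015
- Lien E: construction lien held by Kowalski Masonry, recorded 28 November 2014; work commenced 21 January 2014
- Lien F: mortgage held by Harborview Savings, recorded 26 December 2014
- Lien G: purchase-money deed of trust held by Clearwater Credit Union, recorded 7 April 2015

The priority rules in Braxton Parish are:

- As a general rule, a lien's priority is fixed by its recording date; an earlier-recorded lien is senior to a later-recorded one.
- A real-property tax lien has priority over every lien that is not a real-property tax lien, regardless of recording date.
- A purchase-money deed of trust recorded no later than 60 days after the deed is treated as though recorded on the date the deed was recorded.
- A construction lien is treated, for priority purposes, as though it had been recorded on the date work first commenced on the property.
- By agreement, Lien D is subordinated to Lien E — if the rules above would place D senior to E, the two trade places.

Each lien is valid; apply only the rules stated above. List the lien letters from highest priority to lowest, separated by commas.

Adjusting effective dates: E relates back to 21 January 2014 (work commenced); G was recorded within the 60-day window, so its effective date is the deed date 14 February 2015.
A is a real-property tax lien, so it outranks all other liens regardless of date.
Among the remaining liens, by effective date: E (21 January 2014), B (22 December 2014), F (26 December 2014), G (14 February 2015), C (4 May 2015), D (27 October 2015).
D already ranks below E; the subordination has no effect.

A, E, B, F, G, C, D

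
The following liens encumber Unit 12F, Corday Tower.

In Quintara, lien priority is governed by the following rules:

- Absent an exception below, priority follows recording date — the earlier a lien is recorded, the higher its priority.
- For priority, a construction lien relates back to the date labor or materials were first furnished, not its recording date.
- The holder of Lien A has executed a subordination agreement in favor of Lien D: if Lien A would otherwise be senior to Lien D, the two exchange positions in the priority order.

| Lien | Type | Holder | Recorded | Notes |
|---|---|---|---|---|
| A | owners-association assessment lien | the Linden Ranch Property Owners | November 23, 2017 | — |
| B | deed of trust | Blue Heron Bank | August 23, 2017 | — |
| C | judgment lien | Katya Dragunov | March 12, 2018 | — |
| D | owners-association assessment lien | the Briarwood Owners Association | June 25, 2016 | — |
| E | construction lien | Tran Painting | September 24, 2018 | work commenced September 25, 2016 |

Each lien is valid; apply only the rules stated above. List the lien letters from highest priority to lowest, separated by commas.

D, E, B, A, C

First, effective dates: E relates back to September 25, 2016 (work commenced).
By effective date, earliest first: D (June 25, 2016), E (September 25, 2016), B (August 23, 2017), A (November 23, 2017), C (March 12, 2018).
Since A is not senior to D, the subordination leaves the order unchanged.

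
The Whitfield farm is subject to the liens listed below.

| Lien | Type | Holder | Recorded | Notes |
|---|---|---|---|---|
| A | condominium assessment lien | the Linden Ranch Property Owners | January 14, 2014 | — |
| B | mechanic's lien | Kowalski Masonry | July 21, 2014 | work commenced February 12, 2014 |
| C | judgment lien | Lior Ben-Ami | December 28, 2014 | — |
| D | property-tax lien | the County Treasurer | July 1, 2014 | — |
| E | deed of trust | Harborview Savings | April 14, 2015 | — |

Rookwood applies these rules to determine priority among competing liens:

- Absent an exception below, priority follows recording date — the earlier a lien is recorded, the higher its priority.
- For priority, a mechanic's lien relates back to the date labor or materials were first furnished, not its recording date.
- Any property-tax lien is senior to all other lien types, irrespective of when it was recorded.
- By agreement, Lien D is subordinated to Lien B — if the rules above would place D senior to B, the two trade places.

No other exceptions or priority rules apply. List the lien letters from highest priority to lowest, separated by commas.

Adjusting effective dates: B is treated as recorded February 12, 2014, the work-commencement date.
D is a property-tax lien and takes priority over every other lien.
Ordering the rest by effective date: A (January 14, 2014), B (February 12, 2014), C (December 28, 2014), E (April 14, 2015).
Because D would otherwise rank above B, the subordination swaps them.

B, A, D, C, E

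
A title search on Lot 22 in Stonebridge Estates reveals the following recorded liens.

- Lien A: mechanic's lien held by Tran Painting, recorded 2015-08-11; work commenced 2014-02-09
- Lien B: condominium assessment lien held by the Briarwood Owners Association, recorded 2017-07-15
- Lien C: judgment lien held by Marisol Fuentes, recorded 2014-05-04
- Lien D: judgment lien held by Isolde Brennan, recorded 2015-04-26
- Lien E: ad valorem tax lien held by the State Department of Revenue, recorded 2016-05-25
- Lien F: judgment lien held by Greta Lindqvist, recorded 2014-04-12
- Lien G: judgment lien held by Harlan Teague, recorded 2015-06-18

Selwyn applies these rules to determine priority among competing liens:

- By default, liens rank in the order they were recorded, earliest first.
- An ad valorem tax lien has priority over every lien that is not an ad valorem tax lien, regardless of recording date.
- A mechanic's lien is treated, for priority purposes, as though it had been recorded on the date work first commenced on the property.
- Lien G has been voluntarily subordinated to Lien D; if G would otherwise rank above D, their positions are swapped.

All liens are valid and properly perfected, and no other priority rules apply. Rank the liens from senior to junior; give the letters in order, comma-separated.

First, effective dates: A relates back to 2014-02-09 (work commenced).
E is an ad valorem tax lien and takes priority over every other lien.
Among the remaining liens, by effective date: A (2014-02-09), F (2014-04-12), C (2014-05-04), D (2015-04-26), G (2015-06-18), B (2017-07-15).
Since G is not senior to D, the subordination leaves the order unchanged.

E, A, F, C, D, G, B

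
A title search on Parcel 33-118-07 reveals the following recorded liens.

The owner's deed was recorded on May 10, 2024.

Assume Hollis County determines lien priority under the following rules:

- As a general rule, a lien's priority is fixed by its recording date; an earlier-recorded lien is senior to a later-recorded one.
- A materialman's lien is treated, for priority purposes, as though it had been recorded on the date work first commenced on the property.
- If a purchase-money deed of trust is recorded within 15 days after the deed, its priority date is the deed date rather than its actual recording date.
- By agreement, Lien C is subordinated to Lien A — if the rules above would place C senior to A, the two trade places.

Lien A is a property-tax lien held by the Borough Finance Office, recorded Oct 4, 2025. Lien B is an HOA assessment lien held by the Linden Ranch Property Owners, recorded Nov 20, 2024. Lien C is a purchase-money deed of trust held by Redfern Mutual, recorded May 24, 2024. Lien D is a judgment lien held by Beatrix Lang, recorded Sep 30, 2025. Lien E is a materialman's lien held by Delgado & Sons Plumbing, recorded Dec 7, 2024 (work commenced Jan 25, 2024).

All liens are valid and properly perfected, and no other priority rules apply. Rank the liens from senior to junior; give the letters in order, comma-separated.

E, A, B, D, C

Effective dates after the stated exceptions: C's effective date is the deed date, May 10, 2024; E relates back to Jan 25, 2024 (work commenced).
Sorted by effective date: E (Jan 25, 2024), C (May 10, 2024), B (Nov 20, 2024), D (Sep 30, 2025), A (Oct 4, 2025).
Because C would otherwise rank above A, the subordination swaps them.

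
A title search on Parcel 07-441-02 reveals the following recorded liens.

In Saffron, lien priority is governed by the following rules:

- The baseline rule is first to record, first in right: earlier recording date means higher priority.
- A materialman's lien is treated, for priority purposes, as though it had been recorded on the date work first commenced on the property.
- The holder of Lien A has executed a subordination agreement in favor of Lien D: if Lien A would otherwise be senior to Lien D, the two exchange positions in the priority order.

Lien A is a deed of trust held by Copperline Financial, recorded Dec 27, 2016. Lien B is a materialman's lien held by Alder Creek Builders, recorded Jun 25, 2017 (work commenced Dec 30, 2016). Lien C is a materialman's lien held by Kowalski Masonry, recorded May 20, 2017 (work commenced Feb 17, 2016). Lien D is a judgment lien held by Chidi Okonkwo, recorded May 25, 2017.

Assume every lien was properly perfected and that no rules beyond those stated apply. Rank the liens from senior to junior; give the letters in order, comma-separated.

Effective dates after the stated exceptions: B's effective date is Dec 30, 2016, when work began; C is treated as recorded Feb 17, 2016, the work-commencement date.
Ordering by effective date: C (Feb 17, 2016), A (Dec 27, 2016), B (Dec 30, 2016), D (May 25, 2017).
A is senior to D before the subordination, so the two trade places.

C, D, B, A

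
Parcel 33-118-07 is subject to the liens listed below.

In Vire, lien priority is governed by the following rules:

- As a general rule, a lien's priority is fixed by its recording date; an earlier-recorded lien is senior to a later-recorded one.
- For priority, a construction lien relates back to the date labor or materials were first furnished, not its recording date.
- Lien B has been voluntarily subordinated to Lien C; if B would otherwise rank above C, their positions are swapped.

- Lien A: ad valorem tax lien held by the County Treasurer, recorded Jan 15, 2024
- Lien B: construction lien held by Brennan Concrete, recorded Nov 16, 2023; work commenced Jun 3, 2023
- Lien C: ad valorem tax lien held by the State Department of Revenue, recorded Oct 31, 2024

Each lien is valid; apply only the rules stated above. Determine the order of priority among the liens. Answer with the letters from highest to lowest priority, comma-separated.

Effective dates: B's effective date is Jun 3, 2023, when work began.
By effective date, earliest first: B (Jun 3, 2023), A (Jan 15, 2024), C (Oct 31, 2024).
The subordination applies — B was senior to C — so B and C swap.

C, A, B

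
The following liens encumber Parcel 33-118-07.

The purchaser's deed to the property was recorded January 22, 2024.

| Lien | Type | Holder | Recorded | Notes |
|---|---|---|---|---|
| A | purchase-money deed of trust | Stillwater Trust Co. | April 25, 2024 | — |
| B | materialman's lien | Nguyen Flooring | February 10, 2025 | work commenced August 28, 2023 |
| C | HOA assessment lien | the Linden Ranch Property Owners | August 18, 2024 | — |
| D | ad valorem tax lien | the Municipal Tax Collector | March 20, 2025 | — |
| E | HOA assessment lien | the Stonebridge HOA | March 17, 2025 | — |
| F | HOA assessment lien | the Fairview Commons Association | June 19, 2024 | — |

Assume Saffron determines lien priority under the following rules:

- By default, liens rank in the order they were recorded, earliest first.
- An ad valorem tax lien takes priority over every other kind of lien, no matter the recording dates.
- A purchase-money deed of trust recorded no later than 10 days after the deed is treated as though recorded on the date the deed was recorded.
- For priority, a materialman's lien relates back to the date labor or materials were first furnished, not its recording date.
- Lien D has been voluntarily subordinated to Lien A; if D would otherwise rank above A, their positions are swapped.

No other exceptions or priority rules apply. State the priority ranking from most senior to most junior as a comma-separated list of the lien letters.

Adjusting effective dates: A was recorded 94 days after the deed, outside the 10-day window, so it keeps its recording date; B's effective date is August 28, 2023, when work began.
As an ad valorem tax lien, D is senior to every other lien.
The other liens, earliest effective date first: B (August 28, 2023), A (April 25, 2024), F (June 19, 2024), C (August 18, 2024), E (March 17, 2025).
D is senior to A before the subordination, so the two trade places.

A, B, D, F, C, E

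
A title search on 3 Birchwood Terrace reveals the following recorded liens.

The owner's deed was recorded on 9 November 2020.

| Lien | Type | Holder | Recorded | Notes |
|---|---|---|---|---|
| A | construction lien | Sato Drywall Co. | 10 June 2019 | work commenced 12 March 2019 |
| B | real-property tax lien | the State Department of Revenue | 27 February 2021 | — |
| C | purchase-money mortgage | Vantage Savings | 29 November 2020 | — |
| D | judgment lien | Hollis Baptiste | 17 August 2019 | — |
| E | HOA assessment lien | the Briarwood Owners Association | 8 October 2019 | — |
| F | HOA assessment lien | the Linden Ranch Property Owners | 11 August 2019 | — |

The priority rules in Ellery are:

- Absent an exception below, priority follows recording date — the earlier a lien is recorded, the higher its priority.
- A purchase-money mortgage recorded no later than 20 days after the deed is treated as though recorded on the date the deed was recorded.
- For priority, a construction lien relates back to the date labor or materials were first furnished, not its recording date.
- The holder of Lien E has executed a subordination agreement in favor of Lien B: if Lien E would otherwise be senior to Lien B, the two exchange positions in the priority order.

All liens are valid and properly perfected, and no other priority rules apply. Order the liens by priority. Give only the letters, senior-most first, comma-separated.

A, F, D, B, C, E

Effective dates: A relates back to 12 March 2019 (work commenced); C was recorded within the 20-day window, so its effective date is the deed date 9 November 2020.
By effective date: A (12 March 2019), F (11 August 2019), D (17 August 2019), E (8 October 2019), C (9 November 2020), B (27 February 2021).
Because E would otherwise rank above B, the subordination swaps them.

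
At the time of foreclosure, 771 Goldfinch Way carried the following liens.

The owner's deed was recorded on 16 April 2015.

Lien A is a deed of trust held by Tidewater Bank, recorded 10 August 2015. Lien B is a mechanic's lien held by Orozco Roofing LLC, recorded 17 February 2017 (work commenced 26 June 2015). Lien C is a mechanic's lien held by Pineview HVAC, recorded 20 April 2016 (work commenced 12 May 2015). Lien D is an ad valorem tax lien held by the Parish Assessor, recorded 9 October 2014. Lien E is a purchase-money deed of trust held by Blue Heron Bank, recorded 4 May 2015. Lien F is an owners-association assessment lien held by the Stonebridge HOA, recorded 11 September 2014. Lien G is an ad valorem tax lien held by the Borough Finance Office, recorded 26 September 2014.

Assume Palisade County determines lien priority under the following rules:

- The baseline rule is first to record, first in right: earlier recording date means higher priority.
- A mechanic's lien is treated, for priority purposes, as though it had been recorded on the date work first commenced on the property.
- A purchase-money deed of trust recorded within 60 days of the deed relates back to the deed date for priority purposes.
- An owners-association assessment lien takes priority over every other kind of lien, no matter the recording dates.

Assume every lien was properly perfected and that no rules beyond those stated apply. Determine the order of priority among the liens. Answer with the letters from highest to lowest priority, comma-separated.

Effective dates after the stated exceptions: B's effective date is 26 June 2015, when work began; C relates back to 12 May 2015 (work commenced); E was recorded within the 60-day window, so its effective date is the deed date 16 April 2015.
F is an owners-association assessment lien and takes priority over every other lien.
Remaining liens by effective date: G (26 September 2014), D (9 October 2014), E (16 April 2015), C (12 May 2015), B (26 June 2015), A (10 August 2015).

F, G, D, E, C, B, A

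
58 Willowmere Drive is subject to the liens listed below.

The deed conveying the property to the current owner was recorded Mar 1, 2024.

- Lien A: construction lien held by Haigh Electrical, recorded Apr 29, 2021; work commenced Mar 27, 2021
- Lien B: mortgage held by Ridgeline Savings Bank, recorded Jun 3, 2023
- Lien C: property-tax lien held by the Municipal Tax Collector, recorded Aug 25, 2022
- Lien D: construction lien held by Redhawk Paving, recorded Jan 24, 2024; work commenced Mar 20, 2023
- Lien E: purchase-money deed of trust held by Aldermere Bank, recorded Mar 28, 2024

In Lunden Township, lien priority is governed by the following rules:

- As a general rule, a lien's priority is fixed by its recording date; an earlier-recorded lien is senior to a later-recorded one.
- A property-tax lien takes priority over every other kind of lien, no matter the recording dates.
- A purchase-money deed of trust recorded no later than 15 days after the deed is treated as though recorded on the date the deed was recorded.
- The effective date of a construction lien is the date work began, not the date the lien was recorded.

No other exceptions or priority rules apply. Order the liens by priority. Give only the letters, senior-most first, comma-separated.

C, A, D, B, E

Adjusting effective dates: A relates back to Mar 27, 2021 (work commenced); D relates back to Mar 20, 2023 (work commenced); E was recorded 27 days after the deed, outside the 15-day window, so it keeps its recording date.
C, as a property-tax lien, has superpriority and ranks first.
Ordering the rest by effective date: A (Mar 27, 2021), D (Mar 20, 2023), B (Jun 3, 2023), E (Mar 28, 2024).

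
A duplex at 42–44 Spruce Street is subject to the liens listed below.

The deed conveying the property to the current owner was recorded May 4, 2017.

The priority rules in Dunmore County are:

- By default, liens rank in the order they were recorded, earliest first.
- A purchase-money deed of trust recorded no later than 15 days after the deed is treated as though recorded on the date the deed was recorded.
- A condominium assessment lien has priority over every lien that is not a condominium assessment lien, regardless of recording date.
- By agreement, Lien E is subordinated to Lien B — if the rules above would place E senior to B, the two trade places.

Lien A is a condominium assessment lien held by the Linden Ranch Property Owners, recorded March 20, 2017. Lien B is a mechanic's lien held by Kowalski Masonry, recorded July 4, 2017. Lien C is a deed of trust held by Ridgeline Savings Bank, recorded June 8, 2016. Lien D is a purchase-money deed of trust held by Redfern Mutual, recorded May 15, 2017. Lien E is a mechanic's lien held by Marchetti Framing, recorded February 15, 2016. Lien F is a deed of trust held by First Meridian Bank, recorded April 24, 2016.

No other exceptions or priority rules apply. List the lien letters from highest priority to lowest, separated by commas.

A, B, F, C, D, E

Adjusting effective dates: D was recorded within the 15-day window, so its effective date is the deed date May 4, 2017.
A is a condominium assessment lien, so it outranks all other liens regardless of date.
The other liens, earliest effective date first: E (February 15, 2016), F (April 24, 2016), C (June 8, 2016), D (May 4, 2017), B (July 4, 2017).
Because E would otherwise rank above B, the subordination swaps them.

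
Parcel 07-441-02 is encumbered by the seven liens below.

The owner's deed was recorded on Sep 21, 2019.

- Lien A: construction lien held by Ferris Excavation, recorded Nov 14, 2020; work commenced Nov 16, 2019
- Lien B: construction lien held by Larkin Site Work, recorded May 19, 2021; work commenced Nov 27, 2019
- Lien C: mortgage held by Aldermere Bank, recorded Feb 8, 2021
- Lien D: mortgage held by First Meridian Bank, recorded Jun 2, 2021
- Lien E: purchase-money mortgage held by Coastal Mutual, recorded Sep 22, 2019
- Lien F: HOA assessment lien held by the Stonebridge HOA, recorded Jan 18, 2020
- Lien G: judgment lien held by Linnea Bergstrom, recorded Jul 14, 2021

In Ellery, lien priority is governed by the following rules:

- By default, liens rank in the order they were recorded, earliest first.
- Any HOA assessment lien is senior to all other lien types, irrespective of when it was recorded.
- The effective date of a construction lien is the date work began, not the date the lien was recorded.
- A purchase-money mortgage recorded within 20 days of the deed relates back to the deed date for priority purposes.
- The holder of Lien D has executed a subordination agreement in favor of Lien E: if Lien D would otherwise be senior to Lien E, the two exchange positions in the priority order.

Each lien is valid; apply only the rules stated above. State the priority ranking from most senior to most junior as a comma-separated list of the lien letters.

Adjusting effective dates: A relates back to Nov 16, 2019 (work commenced); B's effective date is Nov 27, 2019, when work began; E relates back to the deed date Sep 21, 2019.
F, as an HOA assessment lien, has superpriority and ranks first.
Remaining liens by effective date: E (Sep 21, 2019), A (Nov 16, 2019), B (Nov 27, 2019), C (Feb 8, 2021), D (Jun 2, 2021), G (Jul 14, 2021).
D already ranks below E; the subordination has no effect.

F, E, A, B, C, D, G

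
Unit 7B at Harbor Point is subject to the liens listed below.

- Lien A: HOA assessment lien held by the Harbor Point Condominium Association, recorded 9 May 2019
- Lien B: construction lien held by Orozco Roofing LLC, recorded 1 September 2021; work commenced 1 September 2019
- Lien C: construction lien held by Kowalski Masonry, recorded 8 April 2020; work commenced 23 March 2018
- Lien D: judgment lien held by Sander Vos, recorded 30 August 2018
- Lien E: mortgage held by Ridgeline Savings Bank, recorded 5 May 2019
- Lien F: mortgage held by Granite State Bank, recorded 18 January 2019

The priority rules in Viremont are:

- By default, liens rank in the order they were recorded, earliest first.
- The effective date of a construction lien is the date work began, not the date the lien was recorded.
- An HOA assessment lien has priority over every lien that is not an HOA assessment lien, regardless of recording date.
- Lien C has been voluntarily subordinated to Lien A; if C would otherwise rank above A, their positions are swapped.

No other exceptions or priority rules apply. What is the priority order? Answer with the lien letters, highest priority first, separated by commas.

Effective dates after the stated exceptions: B's effective date is 1 September 2019, when work began; C's effective date is 23 March 2018, when work began.
A is an HOA assessment lien and takes priority over every other lien.
Among the remaining liens, by effective date: C (23 March 2018), D (30 August 2018), F (18 January 2019), E (5 May 2019), B (1 September 2019).
C already ranks below A; the subordination has no effect.

A, C, D, F, E, B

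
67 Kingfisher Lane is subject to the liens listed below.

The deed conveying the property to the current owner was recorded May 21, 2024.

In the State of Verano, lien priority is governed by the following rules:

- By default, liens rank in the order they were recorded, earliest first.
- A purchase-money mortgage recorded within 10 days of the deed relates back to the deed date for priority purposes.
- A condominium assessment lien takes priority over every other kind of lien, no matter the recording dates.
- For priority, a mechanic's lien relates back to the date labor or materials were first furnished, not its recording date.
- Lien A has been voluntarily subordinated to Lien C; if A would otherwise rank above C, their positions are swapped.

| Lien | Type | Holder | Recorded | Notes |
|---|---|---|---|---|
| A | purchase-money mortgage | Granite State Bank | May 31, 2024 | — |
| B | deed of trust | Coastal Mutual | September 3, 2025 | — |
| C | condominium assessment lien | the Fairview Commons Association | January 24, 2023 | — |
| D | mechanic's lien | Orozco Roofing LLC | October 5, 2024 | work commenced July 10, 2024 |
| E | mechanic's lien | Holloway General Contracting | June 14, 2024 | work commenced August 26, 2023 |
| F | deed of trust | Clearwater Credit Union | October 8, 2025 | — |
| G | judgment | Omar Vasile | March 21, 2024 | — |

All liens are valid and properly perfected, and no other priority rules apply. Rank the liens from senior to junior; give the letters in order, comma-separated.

C, E, G, A, D, B, F

Effective dates after the stated exceptions: A relates back to the deed date May 21, 2024; D relates back to July 10, 2024 (work commenced); E relates back to August 26, 2023 (work commenced).
C, as a condominium assessment lien, has superpriority and ranks first.
The other liens, earliest effective date first: E (August 26, 2023), G (March 21, 2024), A (May 21, 2024), D (July 10, 2024), B (September 3, 2025), F (October 8, 2025).
A is already junior to C, so the subordination agreement changes nothing.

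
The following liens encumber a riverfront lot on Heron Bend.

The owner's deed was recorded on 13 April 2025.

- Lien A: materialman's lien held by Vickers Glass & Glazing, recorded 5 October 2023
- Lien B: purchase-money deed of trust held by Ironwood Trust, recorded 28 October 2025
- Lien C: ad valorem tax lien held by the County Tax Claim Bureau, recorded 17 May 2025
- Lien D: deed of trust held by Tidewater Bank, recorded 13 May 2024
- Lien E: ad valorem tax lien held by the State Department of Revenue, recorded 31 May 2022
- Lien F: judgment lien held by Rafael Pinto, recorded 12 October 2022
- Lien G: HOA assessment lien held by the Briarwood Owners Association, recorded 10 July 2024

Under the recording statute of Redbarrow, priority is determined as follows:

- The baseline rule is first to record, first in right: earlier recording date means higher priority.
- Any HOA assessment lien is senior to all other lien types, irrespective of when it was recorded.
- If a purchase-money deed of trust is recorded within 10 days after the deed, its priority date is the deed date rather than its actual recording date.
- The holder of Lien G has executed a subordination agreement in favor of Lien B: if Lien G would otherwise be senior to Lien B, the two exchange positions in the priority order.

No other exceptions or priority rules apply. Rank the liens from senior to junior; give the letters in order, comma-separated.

B, E, F, A, D, C, G

First, effective dates: B was recorded 198 days after the deed, outside the 10-day window, so it keeps its recording date.
G, as an HOA assessment lien, has superpriority and ranks first.
Remaining liens by effective date: E (31 May 2022), F (12 October 2022), A (5 October 2023), D (13 May 2024), C (17 May 2025), B (28 October 2025).
Because G would otherwise rank above B, the subordination swaps them.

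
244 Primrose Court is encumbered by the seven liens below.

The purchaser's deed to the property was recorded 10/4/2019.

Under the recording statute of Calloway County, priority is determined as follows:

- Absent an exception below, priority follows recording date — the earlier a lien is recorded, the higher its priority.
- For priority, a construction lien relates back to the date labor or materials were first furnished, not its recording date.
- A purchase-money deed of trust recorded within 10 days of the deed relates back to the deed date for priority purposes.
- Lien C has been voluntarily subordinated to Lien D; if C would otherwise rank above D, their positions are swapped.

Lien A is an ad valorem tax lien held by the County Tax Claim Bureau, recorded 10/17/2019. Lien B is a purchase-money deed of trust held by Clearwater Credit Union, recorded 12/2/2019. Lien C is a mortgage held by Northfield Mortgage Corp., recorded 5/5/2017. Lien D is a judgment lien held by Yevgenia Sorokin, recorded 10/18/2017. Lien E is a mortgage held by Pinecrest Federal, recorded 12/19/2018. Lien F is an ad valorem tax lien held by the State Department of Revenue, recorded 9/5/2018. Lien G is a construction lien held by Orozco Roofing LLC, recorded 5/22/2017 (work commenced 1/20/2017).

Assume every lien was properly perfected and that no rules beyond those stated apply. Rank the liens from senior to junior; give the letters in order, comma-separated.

G, D, C, F, E, A, B

Effective dates: B was recorded 59 days after the deed, outside the 10-day window, so it keeps its recording date; G is treated as recorded 1/20/2017, the work-commencement date.
By effective date: G (1/20/2017), C (5/5/2017), D (10/18/2017), F (9/5/2018), E (12/19/2018), A (10/17/2019), B (12/2/2019).
The subordination applies — C was senior to D — so C and D swap.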